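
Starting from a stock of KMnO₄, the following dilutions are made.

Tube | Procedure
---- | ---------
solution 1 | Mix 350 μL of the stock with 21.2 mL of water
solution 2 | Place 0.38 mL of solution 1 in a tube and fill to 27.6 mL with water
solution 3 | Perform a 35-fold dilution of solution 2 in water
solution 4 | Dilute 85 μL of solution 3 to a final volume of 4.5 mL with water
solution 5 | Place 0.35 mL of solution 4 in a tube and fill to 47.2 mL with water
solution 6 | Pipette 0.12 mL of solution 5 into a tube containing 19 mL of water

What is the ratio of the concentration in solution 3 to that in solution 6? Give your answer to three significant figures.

Step 1: 350 μL + 21.2 mL = 21550 μL total → factor 21550/350 = 61.571
Step 2: 0.38 mL brought to 27.6 mL → factor 27.6/0.38 = 72.632
Step 3: 35-fold → factor 35
Step 4: 85 μL brought to 4.5 mL → factor 4500/85 = 52.941
Step 5: 0.35 mL brought to 47.2 mL → factor 47.2/0.35 = 134.86
Step 6: 0.12 mL + 19 mL = 19.12 mL total → factor 19.12/0.12 = 159.33
Dilution factor to solution 3 = 1.5652 × 10^5; to solution 6 = 1.7805 × 10^11
[solution 3]/[solution 6] = (factor to solution 6)/(factor to solution 3) = 1.7805 × 10^11/1.5652 × 10^5 = 1.14 × 10^6

1.14 × 10^6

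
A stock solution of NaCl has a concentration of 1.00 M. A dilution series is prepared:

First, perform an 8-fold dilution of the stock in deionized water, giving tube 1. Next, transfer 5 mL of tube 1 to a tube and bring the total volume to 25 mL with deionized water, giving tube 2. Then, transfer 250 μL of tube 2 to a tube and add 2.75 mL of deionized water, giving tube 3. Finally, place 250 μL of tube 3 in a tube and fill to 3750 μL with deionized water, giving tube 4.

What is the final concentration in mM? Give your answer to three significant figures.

0.139 mM

Step 1: 8-fold → factor 8
Step 2: 5 mL brought to 25 mL → factor 25/5 = 5
Step 3: 250 μL + 2.75 mL = 3000 μL total → factor 3000/250 = 12
Step 4: 250 μL brought to 3750 μL → factor 3750/250 = 15
Overall dilution factor = 8 × 5 × 12 × 15 = 7200
Final = 1.00 M / 7200 = 0.0001389 M = 0.139 mM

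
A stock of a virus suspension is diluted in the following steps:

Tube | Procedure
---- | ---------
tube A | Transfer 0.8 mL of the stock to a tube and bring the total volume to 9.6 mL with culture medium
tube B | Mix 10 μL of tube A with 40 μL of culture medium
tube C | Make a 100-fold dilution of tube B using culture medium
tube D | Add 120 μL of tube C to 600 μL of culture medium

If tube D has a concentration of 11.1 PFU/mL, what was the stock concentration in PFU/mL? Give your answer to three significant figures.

Step 1: 0.8 mL brought to 9.6 mL → factor 9.6/0.8 = 12
Step 2: 10 μL + 40 μL = 50 μL total → factor 50/10 = 5
Step 3: 100-fold → factor 100
Step 4: 120 μL + 600 μL = 720 μL total → factor 720/120 = 6
Overall dilution factor = 12 × 5 × 100 × 6 = 36000
Stock = 11.1 PFU/mL × 36000 = 4.00 × 10^5 PFU/mL

4.00 × 10^5 PFU/mL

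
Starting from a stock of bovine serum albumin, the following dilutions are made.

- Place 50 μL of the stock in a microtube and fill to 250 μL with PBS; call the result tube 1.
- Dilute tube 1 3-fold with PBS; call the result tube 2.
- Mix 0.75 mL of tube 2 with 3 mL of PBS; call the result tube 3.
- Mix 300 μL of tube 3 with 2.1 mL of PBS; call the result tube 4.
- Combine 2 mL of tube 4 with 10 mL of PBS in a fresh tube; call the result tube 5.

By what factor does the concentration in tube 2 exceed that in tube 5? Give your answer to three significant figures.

Step 1: 50 μL brought to 250 μL → factor 250/50 = 5
Step 2: 3-fold → factor 3
Step 3: 0.75 mL + 3 mL = 3.75 mL total → factor 3.75/0.75 = 5
Step 4: 300 μL + 2.1 mL = 2400 μL total → factor 2400/300 = 8
Step 5: 2 mL + 10 mL = 12 mL total → factor 12/2 = 6
Dilution factor to tube 2 = 15; to tube 5 = 3600
[tube 2]/[tube 5] = (factor to tube 5)/(factor to tube 2) = 3600/15 = 240

240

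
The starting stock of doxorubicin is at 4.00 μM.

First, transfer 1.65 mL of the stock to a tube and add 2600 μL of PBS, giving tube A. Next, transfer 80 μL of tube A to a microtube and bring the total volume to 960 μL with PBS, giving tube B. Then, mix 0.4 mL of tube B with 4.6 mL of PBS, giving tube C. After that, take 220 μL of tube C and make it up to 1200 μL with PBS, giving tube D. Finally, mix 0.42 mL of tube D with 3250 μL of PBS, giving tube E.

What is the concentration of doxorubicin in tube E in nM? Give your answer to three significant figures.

0.217 nM

Step 1: 1.65 mL + 2600 μL = 4.25 mL total → factor 4.25/1.65 = 2.5758
Step 2: 80 μL brought to 960 μL → factor 960/80 = 12
Step 3: 0.4 mL + 4.6 mL = 5 mL total → factor 5/0.4 = 12.5
Step 4: 220 μL brought to 1200 μL → factor 1200/220 = 5.4545
Step 5: 0.42 mL + 3250 μL = 3.67 mL total → factor 3.67/0.42 = 8.7381
Overall dilution factor = 2.5758 × 12 × 12.5 × 5.4545 × 8.7381 = 18415
Final = 4.00 μM / 18415 = 0.0002172 μM = 0.217 nM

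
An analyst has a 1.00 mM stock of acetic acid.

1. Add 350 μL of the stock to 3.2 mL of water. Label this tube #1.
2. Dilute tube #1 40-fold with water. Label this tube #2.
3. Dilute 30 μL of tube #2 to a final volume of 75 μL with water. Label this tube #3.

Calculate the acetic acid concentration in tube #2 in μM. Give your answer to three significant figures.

2.46 μM

Step 1: 350 μL + 3.2 mL = 3550 μL total → factor 3550/350 = 10.143
Step 2: 40-fold → factor 40
Dilution factor through tube #2 = 10.143 × 40 = 405.71
[tube #2] = 1.00 mM / 405.71 = 0.002465 mM = 2.46 μM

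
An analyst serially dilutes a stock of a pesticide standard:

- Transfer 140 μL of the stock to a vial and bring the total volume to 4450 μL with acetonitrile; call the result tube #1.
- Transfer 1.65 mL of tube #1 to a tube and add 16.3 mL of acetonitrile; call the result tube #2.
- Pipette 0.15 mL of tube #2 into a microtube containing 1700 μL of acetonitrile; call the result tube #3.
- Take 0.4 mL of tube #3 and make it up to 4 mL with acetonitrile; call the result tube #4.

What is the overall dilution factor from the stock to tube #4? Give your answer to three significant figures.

Step 1: 140 μL brought to 4450 μL → factor 4450/140 = 31.786
Step 2: 1.65 mL + 16.3 mL = 17.95 mL total → factor 17.95/1.65 = 10.879
Step 3: 0.15 mL + 1700 μL = 1.85 mL total → factor 1.85/0.15 = 12.333
Step 4: 0.4 mL brought to 4 mL → factor 4/0.4 = 10
Overall dilution factor = 31.786 × 10.879 × 12.333 × 10 = 42647

4.26 × 10^4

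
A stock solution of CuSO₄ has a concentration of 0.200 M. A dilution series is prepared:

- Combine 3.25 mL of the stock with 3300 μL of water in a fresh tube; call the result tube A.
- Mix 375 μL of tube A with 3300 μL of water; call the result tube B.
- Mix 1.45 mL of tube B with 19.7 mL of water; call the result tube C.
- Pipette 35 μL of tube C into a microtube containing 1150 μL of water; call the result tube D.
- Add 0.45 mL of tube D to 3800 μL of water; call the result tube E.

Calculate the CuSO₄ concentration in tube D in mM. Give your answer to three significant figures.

Step 1: 3.25 mL + 3300 μL = 6.55 mL total → factor 6.55/3.25 = 2.0154
Step 2: 375 μL + 3300 μL = 3675 μL total → factor 3675/375 = 9.8
Step 3: 1.45 mL + 19.7 mL = 21.15 mL total → factor 21.15/1.45 = 14.586
Step 4: 35 μL + 1150 μL = 1185 μL total → factor 1185/35 = 33.857
Dilution factor through tube D = 2.0154 × 9.8 × 14.586 × 33.857 = 9753.9
[tube D] = 0.200 M / 9753.9 = 2.050 × 10^-5 M = 0.0205 mM

0.0205 mM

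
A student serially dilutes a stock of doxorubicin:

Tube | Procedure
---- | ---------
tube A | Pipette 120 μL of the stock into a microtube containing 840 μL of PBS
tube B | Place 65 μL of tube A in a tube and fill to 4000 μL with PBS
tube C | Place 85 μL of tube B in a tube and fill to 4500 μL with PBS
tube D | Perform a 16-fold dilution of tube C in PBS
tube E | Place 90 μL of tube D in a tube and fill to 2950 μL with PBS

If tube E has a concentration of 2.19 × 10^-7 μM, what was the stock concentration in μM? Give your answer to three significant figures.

Step 1: 120 μL + 840 μL = 960 μL total → factor 960/120 = 8
Step 2: 65 μL brought to 4000 μL → factor 4000/65 = 61.538
Step 3: 85 μL brought to 4500 μL → factor 4500/85 = 52.941
Step 4: 16-fold → factor 16
Step 5: 90 μL brought to 2950 μL → factor 2950/90 = 32.778
Overall dilution factor = 8 × 61.538 × 52.941 × 16 × 32.778 = 1.3669 × 10^7
Stock = 2.19 × 10^-7 μM × 1.3669 × 10^7 = 2.99 μM

2.99 μM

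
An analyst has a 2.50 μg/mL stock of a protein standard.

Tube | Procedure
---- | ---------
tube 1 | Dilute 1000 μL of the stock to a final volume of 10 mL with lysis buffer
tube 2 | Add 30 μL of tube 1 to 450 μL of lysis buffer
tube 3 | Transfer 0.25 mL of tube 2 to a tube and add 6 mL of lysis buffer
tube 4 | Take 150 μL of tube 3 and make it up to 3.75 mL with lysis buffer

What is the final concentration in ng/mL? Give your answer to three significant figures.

0.0250 ng/mL

Step 1: 1000 μL brought to 10 mL → factor 10000/1000 = 10
Step 2: 30 μL + 450 μL = 480 μL total → factor 480/30 = 16
Step 3: 0.25 mL + 6 mL = 6.25 mL total → factor 6.25/0.25 = 25
Step 4: 150 μL brought to 3.75 mL → factor 3750/150 = 25
Overall dilution factor = 10 × 16 × 25 × 25 = 1 × 10^5
Final = 2.50 μg/mL / 1 × 10^5 = 2.500 × 10^-5 μg/mL = 0.0250 ng/mL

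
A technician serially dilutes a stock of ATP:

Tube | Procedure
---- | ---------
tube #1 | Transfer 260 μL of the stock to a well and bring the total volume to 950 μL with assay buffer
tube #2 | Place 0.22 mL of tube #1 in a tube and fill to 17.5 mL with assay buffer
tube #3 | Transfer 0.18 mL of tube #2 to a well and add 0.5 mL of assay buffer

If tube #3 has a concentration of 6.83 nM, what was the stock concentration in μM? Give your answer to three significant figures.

7.50 μM

Step 1: 260 μL brought to 950 μL → factor 950/260 = 3.6538
Step 2: 0.22 mL brought to 17.5 mL → factor 17.5/0.22 = 79.545
Step 3: 0.18 mL + 0.5 mL = 0.68 mL total → factor 0.68/0.18 = 3.7778
Overall dilution factor = 3.6538 × 79.545 × 3.7778 = 1098
Stock = 6.83 nM × 1098 = 7499 nM = 7.50 μM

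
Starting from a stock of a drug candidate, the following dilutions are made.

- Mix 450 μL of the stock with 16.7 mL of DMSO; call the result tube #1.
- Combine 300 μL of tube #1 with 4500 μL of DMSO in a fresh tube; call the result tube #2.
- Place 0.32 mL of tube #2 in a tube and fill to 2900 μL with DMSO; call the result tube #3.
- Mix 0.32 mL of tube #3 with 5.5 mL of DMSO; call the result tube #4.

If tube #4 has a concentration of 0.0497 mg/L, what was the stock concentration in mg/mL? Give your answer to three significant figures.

Step 1: 450 μL + 16.7 mL = 17150 μL total → factor 17150/450 = 38.111
Step 2: 300 μL + 4500 μL = 4800 μL total → factor 4800/300 = 16
Step 3: 0.32 mL brought to 2900 μL → factor 2.9/0.32 = 9.0625
Step 4: 0.32 mL + 5.5 mL = 5.82 mL total → factor 5.82/0.32 = 18.188
Overall dilution factor = 38.111 × 16 × 9.0625 × 18.188 = 1.0051 × 10^5
Stock = 0.0497 mg/L × 1.0051 × 10^5 = 4995 mg/L = 5.00 mg/mL

5.00 mg/mL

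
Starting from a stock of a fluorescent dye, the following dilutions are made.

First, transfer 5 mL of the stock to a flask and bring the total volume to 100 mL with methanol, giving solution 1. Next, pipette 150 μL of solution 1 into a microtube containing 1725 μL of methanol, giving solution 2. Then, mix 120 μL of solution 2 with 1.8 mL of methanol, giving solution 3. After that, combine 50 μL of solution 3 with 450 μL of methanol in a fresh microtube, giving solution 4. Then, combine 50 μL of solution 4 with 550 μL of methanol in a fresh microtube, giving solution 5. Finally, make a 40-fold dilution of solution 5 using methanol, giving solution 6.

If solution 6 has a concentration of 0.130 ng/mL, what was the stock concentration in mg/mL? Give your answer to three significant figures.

Step 1: 5 mL brought to 100 mL → factor 100/5 = 20
Step 2: 150 μL + 1725 μL = 1875 μL total → factor 1875/150 = 12.5
Step 3: 120 μL + 1.8 mL = 1920 μL total → factor 1920/120 = 16
Step 4: 50 μL + 450 μL = 500 μL total → factor 500/50 = 10
Step 5: 50 μL + 550 μL = 600 μL total → factor 600/50 = 12
Step 6: 40-fold → factor 40
Overall dilution factor = 20 × 12.5 × 16 × 10 × 12 × 40 = 1.92 × 10^7
Stock = 0.130 ng/mL × 1.92 × 10^7 = 2.496 × 10^6 ng/mL = 2.50 mg/mL

2.50 mg/mL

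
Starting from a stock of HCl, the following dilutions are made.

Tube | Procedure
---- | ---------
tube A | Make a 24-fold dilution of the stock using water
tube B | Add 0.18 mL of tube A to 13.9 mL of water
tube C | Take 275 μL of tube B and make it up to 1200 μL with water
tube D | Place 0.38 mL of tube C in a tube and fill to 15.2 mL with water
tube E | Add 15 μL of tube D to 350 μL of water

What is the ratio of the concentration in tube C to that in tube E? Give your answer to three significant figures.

973

Step 1: 24-fold → factor 24
Step 2: 0.18 mL + 13.9 mL = 14.08 mL total → factor 14.08/0.18 = 78.222
Step 3: 275 μL brought to 1200 μL → factor 1200/275 = 4.3636
Step 4: 0.38 mL brought to 15.2 mL → factor 15.2/0.38 = 40
Step 5: 15 μL + 350 μL = 365 μL total → factor 365/15 = 24.333
Dilution factor to tube C = 8192; to tube E = 7.9735 × 10^6
[tube C]/[tube E] = (factor to tube E)/(factor to tube C) = 7.9735 × 10^6/8192 = 973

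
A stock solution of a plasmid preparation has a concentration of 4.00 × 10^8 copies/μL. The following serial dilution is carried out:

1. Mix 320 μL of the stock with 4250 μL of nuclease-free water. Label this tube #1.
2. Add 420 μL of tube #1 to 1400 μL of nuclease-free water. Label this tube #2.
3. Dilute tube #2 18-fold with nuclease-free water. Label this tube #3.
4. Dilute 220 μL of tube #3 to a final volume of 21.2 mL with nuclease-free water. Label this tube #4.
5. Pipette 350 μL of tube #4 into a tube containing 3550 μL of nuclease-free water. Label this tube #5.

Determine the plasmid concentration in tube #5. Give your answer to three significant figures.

Step 1: 320 μL + 4250 μL = 4570 μL total → factor 4570/320 = 14.281
Step 2: 420 μL + 1400 μL = 1820 μL total → factor 1820/420 = 4.3333
Step 3: 18-fold → factor 18
Step 4: 220 μL brought to 21.2 mL → factor 21200/220 = 96.364
Step 5: 350 μL + 3550 μL = 3900 μL total → factor 3900/350 = 11.143
Overall dilution factor = 14.281 × 4.3333 × 18 × 96.364 × 11.143 = 1.1961 × 10^6
Final = 4.00 × 10^8 copies/μL / 1.1961 × 10^6 = 334 copies/μL

334 copies/μL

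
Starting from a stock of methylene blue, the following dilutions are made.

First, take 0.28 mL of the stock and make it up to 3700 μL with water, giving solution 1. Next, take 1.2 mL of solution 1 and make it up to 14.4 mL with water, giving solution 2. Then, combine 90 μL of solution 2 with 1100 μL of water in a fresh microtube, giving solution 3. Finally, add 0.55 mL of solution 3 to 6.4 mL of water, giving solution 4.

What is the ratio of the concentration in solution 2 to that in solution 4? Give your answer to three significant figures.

Step 1: 0.28 mL brought to 3700 μL → factor 3.7/0.28 = 13.214
Step 2: 1.2 mL brought to 14.4 mL → factor 14.4/1.2 = 12
Step 3: 90 μL + 1100 μL = 1190 μL total → factor 1190/90 = 13.222
Step 4: 0.55 mL + 6.4 mL = 6.95 mL total → factor 6.95/0.55 = 12.636
Dilution factor to solution 2 = 158.57; to solution 4 = 26494
[solution 2]/[solution 4] = (factor to solution 4)/(factor to solution 2) = 26494/158.57 = 167

167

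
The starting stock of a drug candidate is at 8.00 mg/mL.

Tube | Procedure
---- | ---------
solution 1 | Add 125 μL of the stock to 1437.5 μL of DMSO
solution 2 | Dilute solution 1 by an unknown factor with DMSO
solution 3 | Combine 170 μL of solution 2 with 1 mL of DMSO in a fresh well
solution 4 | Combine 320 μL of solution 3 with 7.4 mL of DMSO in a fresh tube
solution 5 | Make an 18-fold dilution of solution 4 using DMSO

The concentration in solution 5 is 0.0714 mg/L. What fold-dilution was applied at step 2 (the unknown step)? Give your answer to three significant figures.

3.00-fold

Step 1: 125 μL + 1437.5 μL = 1562.5 μL total → factor 1562.5/125 = 12.5
Step 2: unknown factor x
Step 3: 170 μL + 1 mL = 1170 μL total → factor 1170/170 = 6.8824
Step 4: 320 μL + 7.4 mL = 7720 μL total → factor 7720/320 = 24.125
Step 5: 18-fold → factor 18
Product of known-step factors = 37358
Overall factor = 8.00 mg/mL / (0.0714 mg/L) = 1.1204 × 10^5
x = 1.1204 × 10^5 / 37358 = 3.00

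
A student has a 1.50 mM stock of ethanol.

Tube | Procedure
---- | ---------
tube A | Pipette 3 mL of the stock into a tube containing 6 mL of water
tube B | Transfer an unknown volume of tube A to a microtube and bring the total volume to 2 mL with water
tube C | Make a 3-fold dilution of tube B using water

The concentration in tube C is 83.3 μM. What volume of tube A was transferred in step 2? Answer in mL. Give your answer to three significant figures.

1.00 mL

Step 1: 3 mL + 6 mL = 9 mL total → factor 9/3 = 3
Step 2: v brought to 2 mL → factor = 2 mL/v
Step 3: 3-fold → factor 3
Product of known-step factors = 9
Overall factor = 1.50 mM / (83.3 μM) = 18.007
Step-2 factor = 18.007 / 9 = 2.0008
v = 2 mL / 2.0008 = 1.00 mL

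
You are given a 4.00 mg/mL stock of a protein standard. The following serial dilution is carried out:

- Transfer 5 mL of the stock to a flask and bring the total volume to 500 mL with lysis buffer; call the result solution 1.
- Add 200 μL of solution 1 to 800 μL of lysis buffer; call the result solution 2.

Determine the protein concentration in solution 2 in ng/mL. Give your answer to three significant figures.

8.00 × 10^3 ng/mL

Step 1: 5 mL brought to 500 mL → factor 500/5 = 100
Step 2: 200 μL + 800 μL = 1000 μL total → factor 1000/200 = 5
Overall dilution factor = 100 × 5 = 500
Final = 4.00 mg/mL / 500 = 0.008000 mg/mL = 8.00 × 10^3 ng/mL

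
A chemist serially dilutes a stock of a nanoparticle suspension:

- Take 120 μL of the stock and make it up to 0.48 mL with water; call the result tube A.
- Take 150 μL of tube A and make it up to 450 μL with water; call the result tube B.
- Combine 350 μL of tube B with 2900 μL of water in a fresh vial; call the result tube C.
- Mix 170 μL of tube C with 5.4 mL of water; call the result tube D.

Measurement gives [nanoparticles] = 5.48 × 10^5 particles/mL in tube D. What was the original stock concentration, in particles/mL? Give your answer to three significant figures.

2.00 × 10^9 particles/mL

Step 1: 120 μL brought to 0.48 mL → factor 480/120 = 4
Step 2: 150 μL brought to 450 μL → factor 450/150 = 3
Step 3: 350 μL + 2900 μL = 3250 μL total → factor 3250/350 = 9.2857
Step 4: 170 μL + 5.4 mL = 5570 μL total → factor 5570/170 = 32.765
Overall dilution factor = 4 × 3 × 9.2857 × 32.765 = 3650.9
Stock = 5.48 × 10^5 particles/mL × 3650.9 = 2.00 × 10^9 particles/mL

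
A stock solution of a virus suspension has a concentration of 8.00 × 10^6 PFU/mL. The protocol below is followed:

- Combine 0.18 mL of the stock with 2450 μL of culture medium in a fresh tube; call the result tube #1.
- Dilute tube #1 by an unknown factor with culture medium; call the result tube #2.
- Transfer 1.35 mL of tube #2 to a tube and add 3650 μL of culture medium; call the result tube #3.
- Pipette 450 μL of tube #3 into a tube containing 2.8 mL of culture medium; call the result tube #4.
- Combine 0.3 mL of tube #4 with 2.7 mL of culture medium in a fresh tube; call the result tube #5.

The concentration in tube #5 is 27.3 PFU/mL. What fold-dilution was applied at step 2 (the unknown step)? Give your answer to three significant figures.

Step 1: 0.18 mL + 2450 μL = 2.63 mL total → factor 2.63/0.18 = 14.611
Step 2: unknown factor x
Step 3: 1.35 mL + 3650 μL = 5 mL total → factor 5/1.35 = 3.7037
Step 4: 450 μL + 2.8 mL = 3250 μL total → factor 3250/450 = 7.2222
Step 5: 0.3 mL + 2.7 mL = 3 mL total → factor 3/0.3 = 10
Product of known-step factors = 3908.3
Overall factor = 8.00 × 10^6 PFU/mL / (27.3 PFU/mL) = 2.9304 × 10^5
x = 2.9304 × 10^5 / 3908.3 = 75.0

75.0-fold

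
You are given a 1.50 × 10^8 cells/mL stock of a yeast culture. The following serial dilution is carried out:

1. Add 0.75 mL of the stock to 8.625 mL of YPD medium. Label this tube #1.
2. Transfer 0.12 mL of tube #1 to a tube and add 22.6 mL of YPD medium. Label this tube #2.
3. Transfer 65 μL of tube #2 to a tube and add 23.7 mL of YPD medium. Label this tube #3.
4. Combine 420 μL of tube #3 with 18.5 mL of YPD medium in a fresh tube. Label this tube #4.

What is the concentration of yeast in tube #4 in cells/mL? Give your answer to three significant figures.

3.85 cells/mL

Step 1: 0.75 mL + 8.625 mL = 9.375 mL total → factor 9.375/0.75 = 12.5
Step 2: 0.12 mL + 22.6 mL = 22.72 mL total → factor 22.72/0.12 = 189.33
Step 3: 65 μL + 23.7 mL = 23765 μL total → factor 23765/65 = 365.62
Step 4: 420 μL + 18.5 mL = 18920 μL total → factor 18920/420 = 45.048
Overall dilution factor = 12.5 × 189.33 × 365.62 × 45.048 = 3.8979 × 10^7
Final = 1.50 × 10^8 cells/mL / 3.8979 × 10^7 = 3.85 cells/mL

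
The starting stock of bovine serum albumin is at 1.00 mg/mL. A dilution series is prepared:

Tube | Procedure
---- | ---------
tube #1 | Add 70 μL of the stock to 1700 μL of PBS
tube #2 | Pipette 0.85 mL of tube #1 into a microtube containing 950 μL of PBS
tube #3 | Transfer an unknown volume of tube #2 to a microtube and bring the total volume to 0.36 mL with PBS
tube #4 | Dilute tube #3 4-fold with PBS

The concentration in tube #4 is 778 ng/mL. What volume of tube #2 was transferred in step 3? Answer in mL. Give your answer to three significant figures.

0.0600 mL

Step 1: 70 μL + 1700 μL = 1770 μL total → factor 1770/70 = 25.286
Step 2: 0.85 mL + 950 μL = 1.8 mL total → factor 1.8/0.85 = 2.1176
Step 3: v brought to 0.36 mL → factor = 0.36 mL/v
Step 4: 4-fold → factor 4
Product of known-step factors = 214.18
Overall factor = 1.00 mg/mL / (778 ng/mL) = 1285.3
Step-3 factor = 1285.3 / 214.18 = 6.0011
v = 0.36 mL / 6.0011 = 0.0600 mL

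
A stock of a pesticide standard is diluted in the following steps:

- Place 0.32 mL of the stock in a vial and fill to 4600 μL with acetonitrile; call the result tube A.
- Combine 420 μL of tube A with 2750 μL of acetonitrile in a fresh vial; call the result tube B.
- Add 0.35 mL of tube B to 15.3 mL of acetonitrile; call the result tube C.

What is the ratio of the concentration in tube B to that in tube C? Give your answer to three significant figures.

44.7

Step 1: 0.32 mL brought to 4600 μL → factor 4.6/0.32 = 14.375
Step 2: 420 μL + 2750 μL = 3170 μL total → factor 3170/420 = 7.5476
Step 3: 0.35 mL + 15.3 mL = 15.65 mL total → factor 15.65/0.35 = 44.714
Dilution factor to tube B = 108.5; to tube C = 4851.4
[tube B]/[tube C] = (factor to tube C)/(factor to tube B) = 4851.4/108.5 = 44.7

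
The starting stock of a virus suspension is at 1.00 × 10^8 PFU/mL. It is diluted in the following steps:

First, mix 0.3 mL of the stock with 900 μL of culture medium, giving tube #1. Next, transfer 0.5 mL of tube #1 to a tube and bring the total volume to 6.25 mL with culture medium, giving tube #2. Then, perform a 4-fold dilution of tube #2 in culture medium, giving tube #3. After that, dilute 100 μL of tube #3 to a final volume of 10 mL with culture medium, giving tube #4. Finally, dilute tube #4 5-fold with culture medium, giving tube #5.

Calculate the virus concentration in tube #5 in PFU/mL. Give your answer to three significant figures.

Step 1: 0.3 mL + 900 μL = 1.2 mL total → factor 1.2/0.3 = 4
Step 2: 0.5 mL brought to 6.25 mL → factor 6.25/0.5 = 12.5
Step 3: 4-fold → factor 4
Step 4: 100 μL brought to 10 mL → factor 10000/100 = 100
Step 5: 5-fold → factor 5
Dilution factor through tube #5 = 4 × 12.5 × 4 × 100 × 5 = 1 × 10^5
[tube #5] = 1.00 × 10^8 PFU/mL / 1 × 10^5 = 1.00 × 10^3 PFU/mL

1.00 × 10^3 PFU/mL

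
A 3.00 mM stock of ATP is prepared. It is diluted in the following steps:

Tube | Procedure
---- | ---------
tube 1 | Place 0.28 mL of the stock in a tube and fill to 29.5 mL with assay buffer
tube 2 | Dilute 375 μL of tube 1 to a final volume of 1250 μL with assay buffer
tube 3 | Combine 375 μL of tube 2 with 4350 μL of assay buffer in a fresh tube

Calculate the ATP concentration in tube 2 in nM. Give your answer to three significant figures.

Step 1: 0.28 mL brought to 29.5 mL → factor 29.5/0.28 = 105.36
Step 2: 375 μL brought to 1250 μL → factor 1250/375 = 3.3333
Dilution factor through tube 2 = 105.36 × 3.3333 = 351.19
[tube 2] = 3.00 mM / 351.19 = 0.008542 mM = 8.54 × 10^3 nM

8.54 × 10^3 nM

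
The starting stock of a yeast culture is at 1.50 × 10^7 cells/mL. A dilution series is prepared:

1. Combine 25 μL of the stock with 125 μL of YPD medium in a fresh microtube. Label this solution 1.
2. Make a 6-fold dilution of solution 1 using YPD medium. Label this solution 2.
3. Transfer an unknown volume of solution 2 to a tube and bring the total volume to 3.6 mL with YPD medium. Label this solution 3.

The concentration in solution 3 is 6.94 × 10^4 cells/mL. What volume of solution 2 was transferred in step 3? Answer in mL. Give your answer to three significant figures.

0.600 mL

Step 1: 25 μL + 125 μL = 150 μL total → factor 150/25 = 6
Step 2: 6-fold → factor 6
Step 3: v brought to 3.6 mL → factor = 3.6 mL/v
Product of known-step factors = 36
Overall factor = 1.50 × 10^7 cells/mL / (6.94 × 10^4 cells/mL) = 216.14
Step-3 factor = 216.14 / 36 = 6.0038
v = 3.6 mL / 6.0038 = 0.600 mL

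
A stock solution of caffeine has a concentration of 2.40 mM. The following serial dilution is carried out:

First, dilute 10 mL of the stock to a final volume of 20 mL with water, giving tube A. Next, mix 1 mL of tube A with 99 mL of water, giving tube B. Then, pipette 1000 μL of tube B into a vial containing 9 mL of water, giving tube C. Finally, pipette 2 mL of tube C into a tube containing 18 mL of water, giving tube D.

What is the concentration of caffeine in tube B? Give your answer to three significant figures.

0.0120 mM

Step 1: 10 mL brought to 20 mL → factor 20/10 = 2
Step 2: 1 mL + 99 mL = 100 mL total → factor 100/1 = 100
Dilution factor through tube B = 2 × 100 = 200
[tube B] = 2.40 mM / 200 = 0.0120 mM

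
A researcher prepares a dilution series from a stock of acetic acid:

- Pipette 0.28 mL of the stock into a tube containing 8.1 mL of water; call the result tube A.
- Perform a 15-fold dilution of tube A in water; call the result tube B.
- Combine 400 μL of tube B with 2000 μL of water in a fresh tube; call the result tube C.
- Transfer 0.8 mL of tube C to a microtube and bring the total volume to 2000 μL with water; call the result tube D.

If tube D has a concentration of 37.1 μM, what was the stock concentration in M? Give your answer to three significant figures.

Step 1: 0.28 mL + 8.1 mL = 8.38 mL total → factor 8.38/0.28 = 29.929
Step 2: 15-fold → factor 15
Step 3: 400 μL + 2000 μL = 2400 μL total → factor 2400/400 = 6
Step 4: 0.8 mL brought to 2000 μL → factor 2/0.8 = 2.5
Overall dilution factor = 29.929 × 15 × 6 × 2.5 = 6733.9
Stock = 37.1 μM × 6733.9 = 2.498 × 10^5 μM = 0.250 M

0.250 M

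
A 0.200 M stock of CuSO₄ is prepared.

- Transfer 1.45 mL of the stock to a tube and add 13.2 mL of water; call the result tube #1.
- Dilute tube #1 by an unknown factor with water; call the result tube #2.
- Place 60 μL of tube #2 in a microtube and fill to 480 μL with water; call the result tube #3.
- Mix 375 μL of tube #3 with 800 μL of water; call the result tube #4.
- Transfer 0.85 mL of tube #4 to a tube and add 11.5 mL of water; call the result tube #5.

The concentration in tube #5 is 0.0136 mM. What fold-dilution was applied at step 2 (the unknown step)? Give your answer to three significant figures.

4.00-fold

Step 1: 1.45 mL + 13.2 mL = 14.65 mL total → factor 14.65/1.45 = 10.103
Step 2: unknown factor x
Step 3: 60 μL brought to 480 μL → factor 480/60 = 8
Step 4: 375 μL + 800 μL = 1175 μL total → factor 1175/375 = 3.1333
Step 5: 0.85 mL + 11.5 mL = 12.35 mL total → factor 12.35/0.85 = 14.529
Product of known-step factors = 3679.7
Overall factor = 0.200 M / (0.0136 mM) = 14706
x = 14706 / 3679.7 = 4.00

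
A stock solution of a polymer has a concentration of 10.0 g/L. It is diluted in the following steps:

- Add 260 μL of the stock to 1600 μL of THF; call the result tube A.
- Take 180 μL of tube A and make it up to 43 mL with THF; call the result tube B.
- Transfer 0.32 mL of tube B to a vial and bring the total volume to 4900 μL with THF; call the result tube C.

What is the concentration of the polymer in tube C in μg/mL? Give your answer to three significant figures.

Step 1: 260 μL + 1600 μL = 1860 μL total → factor 1860/260 = 7.1538
Step 2: 180 μL brought to 43 mL → factor 43000/180 = 238.89
Step 3: 0.32 mL brought to 4900 μL → factor 4.9/0.32 = 15.312
Overall dilution factor = 7.1538 × 238.89 × 15.312 = 26169
Final = 10.0 g/L / 26169 = 0.0003821 g/L = 0.382 μg/mL

0.382 μg/mL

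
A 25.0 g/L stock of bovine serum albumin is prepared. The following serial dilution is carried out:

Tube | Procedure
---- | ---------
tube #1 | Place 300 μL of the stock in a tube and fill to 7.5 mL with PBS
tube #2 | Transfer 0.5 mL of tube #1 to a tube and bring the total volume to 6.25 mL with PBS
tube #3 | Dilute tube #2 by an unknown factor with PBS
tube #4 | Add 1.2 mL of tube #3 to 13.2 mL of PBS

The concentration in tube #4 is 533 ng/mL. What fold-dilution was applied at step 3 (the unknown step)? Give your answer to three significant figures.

Step 1: 300 μL brought to 7.5 mL → factor 7500/300 = 25
Step 2: 0.5 mL brought to 6.25 mL → factor 6.25/0.5 = 12.5
Step 3: unknown factor x
Step 4: 1.2 mL + 13.2 mL = 14.4 mL total → factor 14.4/1.2 = 12
Product of known-step factors = 3750
Overall factor = 25.0 g/L / (533 ng/mL) = 46904
x = 46904 / 3750 = 12.5

12.5-fold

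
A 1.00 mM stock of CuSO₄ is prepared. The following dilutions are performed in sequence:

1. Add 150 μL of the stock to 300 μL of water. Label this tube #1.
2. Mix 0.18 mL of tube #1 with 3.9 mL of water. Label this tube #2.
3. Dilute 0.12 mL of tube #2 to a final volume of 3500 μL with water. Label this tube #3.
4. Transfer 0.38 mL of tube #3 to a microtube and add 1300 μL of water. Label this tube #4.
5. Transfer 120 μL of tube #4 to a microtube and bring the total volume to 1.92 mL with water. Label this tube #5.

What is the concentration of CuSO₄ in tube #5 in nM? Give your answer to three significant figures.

7.13 nM

Step 1: 150 μL + 300 μL = 450 μL total → factor 450/150 = 3
Step 2: 0.18 mL + 3.9 mL = 4.08 mL total → factor 4.08/0.18 = 22.667
Step 3: 0.12 mL brought to 3500 μL → factor 3.5/0.12 = 29.167
Step 4: 0.38 mL + 1300 μL = 1.68 mL total → factor 1.68/0.38 = 4.4211
Step 5: 120 μL brought to 1.92 mL → factor 1920/120 = 16
Overall dilution factor = 3 × 22.667 × 29.167 × 4.4211 × 16 = 1.4029 × 10^5
Final = 1.00 mM / 1.4029 × 10^5 = 7.128 × 10^-6 mM = 7.13 nM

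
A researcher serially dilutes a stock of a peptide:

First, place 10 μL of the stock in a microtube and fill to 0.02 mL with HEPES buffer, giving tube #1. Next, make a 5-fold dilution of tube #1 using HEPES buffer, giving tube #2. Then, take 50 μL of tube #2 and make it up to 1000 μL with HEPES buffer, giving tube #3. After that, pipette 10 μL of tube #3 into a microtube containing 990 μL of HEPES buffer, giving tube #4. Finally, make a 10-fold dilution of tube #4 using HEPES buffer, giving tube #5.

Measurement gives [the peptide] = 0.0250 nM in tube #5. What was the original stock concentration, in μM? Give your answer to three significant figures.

Step 1: 10 μL brought to 0.02 mL → factor 20/10 = 2
Step 2: 5-fold → factor 5
Step 3: 50 μL brought to 1000 μL → factor 1000/50 = 20
Step 4: 10 μL + 990 μL = 1000 μL total → factor 1000/10 = 100
Step 5: 10-fold → factor 10
Overall dilution factor = 2 × 5 × 20 × 100 × 10 = 2 × 10^5
Stock = 0.0250 nM × 2 × 10^5 = 5000 nM = 5.00 μM

5.00 μM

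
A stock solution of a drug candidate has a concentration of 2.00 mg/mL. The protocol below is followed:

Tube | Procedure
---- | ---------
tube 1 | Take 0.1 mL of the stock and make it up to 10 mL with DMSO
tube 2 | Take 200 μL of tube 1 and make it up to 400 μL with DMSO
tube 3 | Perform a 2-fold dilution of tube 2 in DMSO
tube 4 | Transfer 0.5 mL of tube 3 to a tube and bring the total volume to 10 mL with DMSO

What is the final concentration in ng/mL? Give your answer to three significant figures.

250 ng/mL

Step 1: 0.1 mL brought to 10 mL → factor 10/0.1 = 100
Step 2: 200 μL brought to 400 μL → factor 400/200 = 2
Step 3: 2-fold → factor 2
Step 4: 0.5 mL brought to 10 mL → factor 10/0.5 = 20
Overall dilution factor = 100 × 2 × 2 × 20 = 8000
Final = 2.00 mg/mL / 8000 = 0.0002500 mg/mL = 250 ng/mL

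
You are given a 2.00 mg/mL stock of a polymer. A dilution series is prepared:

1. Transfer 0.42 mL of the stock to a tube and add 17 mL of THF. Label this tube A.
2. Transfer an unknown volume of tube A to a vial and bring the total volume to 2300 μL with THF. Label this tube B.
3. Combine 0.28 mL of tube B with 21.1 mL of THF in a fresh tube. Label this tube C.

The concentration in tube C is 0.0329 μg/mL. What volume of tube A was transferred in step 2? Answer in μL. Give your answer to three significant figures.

120 μL

Step 1: 0.42 mL + 17 mL = 17.42 mL total → factor 17.42/0.42 = 41.476
Step 2: v brought to 2300 μL → factor = 2300 μL/v
Step 3: 0.28 mL + 21.1 mL = 21.38 mL total → factor 21.38/0.28 = 76.357
Product of known-step factors = 3167
Overall factor = 2.00 mg/mL / (0.0329 μg/mL) = 60790
Step-2 factor = 60790 / 3167 = 19.195
v = 2300 μL / 19.195 = 120 μL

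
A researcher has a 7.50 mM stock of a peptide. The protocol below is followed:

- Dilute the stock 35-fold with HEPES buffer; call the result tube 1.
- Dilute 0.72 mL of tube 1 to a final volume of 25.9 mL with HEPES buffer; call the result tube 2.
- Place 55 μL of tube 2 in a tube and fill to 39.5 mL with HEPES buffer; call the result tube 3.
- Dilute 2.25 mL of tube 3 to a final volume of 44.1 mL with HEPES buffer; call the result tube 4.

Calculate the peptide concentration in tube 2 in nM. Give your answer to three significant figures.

5.96 × 10^3 nM

Step 1: 35-fold → factor 35
Step 2: 0.72 mL brought to 25.9 mL → factor 25.9/0.72 = 35.972
Dilution factor through tube 2 = 35 × 35.972 = 1259
[tube 2] = 7.50 mM / 1259 = 0.005957 mM = 5.96 × 10^3 nM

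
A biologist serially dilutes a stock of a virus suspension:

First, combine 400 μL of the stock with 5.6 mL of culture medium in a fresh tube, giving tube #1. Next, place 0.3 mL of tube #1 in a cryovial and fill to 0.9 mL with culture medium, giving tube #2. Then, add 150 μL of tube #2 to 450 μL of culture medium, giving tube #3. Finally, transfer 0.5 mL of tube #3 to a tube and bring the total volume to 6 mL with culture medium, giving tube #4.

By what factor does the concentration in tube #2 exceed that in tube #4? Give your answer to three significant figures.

48.0

Step 1: 400 μL + 5.6 mL = 6000 μL total → factor 6000/400 = 15
Step 2: 0.3 mL brought to 0.9 mL → factor 0.9/0.3 = 3
Step 3: 150 μL + 450 μL = 600 μL total → factor 600/150 = 4
Step 4: 0.5 mL brought to 6 mL → factor 6/0.5 = 12
Dilution factor to tube #2 = 45; to tube #4 = 2160
[tube #2]/[tube #4] = (factor to tube #4)/(factor to tube #2) = 2160/45 = 48.0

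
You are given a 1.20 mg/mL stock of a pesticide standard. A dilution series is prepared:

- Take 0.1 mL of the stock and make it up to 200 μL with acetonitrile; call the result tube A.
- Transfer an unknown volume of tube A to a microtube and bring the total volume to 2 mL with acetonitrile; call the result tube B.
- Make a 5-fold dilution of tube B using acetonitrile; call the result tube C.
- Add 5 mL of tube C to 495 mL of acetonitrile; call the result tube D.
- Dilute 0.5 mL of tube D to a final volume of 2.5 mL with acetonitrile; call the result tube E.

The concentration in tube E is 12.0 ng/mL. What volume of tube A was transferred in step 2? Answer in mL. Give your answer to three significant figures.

Step 1: 0.1 mL brought to 200 μL → factor 0.2/0.1 = 2
Step 2: v brought to 2 mL → factor = 2 mL/v
Step 3: 5-fold → factor 5
Step 4: 5 mL + 495 mL = 500 mL total → factor 500/5 = 100
Step 5: 0.5 mL brought to 2.5 mL → factor 2.5/0.5 = 5
Product of known-step factors = 5000
Overall factor = 1.20 mg/mL / (12.0 ng/mL) = 1 × 10^5
Step-2 factor = 1 × 10^5 / 5000 = 20
v = 2 mL / 20 = 0.100 mL

0.100 mL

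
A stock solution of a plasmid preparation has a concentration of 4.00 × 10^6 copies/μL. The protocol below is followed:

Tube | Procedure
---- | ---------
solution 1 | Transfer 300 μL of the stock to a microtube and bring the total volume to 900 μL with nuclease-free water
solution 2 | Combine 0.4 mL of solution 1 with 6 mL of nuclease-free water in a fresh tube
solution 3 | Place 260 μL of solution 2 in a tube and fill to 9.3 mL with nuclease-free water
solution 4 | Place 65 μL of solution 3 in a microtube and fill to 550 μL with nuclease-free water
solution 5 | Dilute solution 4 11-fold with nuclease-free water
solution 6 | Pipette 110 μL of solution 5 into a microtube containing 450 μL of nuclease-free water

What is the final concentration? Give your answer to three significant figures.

Step 1: 300 μL brought to 900 μL → factor 900/300 = 3
Step 2: 0.4 mL + 6 mL = 6.4 mL total → factor 6.4/0.4 = 16
Step 3: 260 μL brought to 9.3 mL → factor 9300/260 = 35.769
Step 4: 65 μL brought to 550 μL → factor 550/65 = 8.4615
Step 5: 11-fold → factor 11
Step 6: 110 μL + 450 μL = 560 μL total → factor 560/110 = 5.0909
Overall dilution factor = 3 × 16 × 35.769 × 8.4615 × 11 × 5.0909 = 8.1356 × 10^5
Final = 4.00 × 10^6 copies/μL / 8.1356 × 10^5 = 4.92 copies/μL

4.92 copies/μL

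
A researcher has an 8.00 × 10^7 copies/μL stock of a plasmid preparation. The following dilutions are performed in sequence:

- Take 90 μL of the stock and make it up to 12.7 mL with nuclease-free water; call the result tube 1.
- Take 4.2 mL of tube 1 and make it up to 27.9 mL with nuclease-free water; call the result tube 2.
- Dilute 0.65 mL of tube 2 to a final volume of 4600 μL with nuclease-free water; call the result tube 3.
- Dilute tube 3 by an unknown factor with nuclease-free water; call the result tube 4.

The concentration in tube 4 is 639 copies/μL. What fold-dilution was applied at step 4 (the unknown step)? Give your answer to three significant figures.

Step 1: 90 μL brought to 12.7 mL → factor 12700/90 = 141.11
Step 2: 4.2 mL brought to 27.9 mL → factor 27.9/4.2 = 6.6429
Step 3: 0.65 mL brought to 4600 μL → factor 4.6/0.65 = 7.0769
Step 4: unknown factor x
Product of known-step factors = 6633.8
Overall factor = 8.00 × 10^7 copies/μL / (639 copies/μL) = 1.252 × 10^5
x = 1.252 × 10^5 / 6633.8 = 18.9

18.9-fold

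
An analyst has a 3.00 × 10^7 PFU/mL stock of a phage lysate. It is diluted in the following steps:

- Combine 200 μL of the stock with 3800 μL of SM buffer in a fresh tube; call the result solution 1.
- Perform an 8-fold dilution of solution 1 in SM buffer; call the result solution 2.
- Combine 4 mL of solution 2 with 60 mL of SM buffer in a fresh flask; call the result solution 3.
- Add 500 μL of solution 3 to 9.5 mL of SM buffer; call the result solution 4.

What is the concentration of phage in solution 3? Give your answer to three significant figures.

Step 1: 200 μL + 3800 μL = 4000 μL total → factor 4000/200 = 20
Step 2: 8-fold → factor 8
Step 3: 4 mL + 60 mL = 64 mL total → factor 64/4 = 16
Dilution factor through solution 3 = 20 × 8 × 16 = 2560
[solution 3] = 3.00 × 10^7 PFU/mL / 2560 = 1.17 × 10^4 PFU/mL

1.17 × 10^4 PFU/mL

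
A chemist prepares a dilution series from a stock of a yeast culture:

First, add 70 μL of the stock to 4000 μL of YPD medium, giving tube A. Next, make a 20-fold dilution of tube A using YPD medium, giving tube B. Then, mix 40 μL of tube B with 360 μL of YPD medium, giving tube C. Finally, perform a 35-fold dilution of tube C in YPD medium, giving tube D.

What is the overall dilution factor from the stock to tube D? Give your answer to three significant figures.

Step 1: 70 μL + 4000 μL = 4070 μL total → factor 4070/70 = 58.143
Step 2: 20-fold → factor 20
Step 3: 40 μL + 360 μL = 400 μL total → factor 400/40 = 10
Step 4: 35-fold → factor 35
Overall dilution factor = 58.143 × 20 × 10 × 35 = 4.07 × 10^5

4.07 × 10^5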